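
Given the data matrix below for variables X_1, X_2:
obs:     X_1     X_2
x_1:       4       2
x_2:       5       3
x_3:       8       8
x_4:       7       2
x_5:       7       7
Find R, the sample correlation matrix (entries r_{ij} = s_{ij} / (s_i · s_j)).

Step 1 — column means:
  mean(X_1) = (4 + 5 + 8 + 7 + 7) / 5 = 31/5 = 6.2
  mean(X_2) = (2 + 3 + 8 + 2 + 7) / 5 = 22/5 = 4.4

Step 2 — sample variances and covariances s[i,j] = (1/(n-1)) · Σ_k (x_{k,i} - mean_i) · (x_{k,j} - mean_j), with n-1 = 4:
  s[X_1,X_1] = ((-2.2)·(-2.2) + (-1.2)·(-1.2) + (1.8)·(1.8) + (0.8)·(0.8) + (0.8)·(0.8)) / 4 = 10.8/4 = 2.7
  s[X_1,X_2] = ((-2.2)·(-2.4) + (-1.2)·(-1.4) + (1.8)·(3.6) + (0.8)·(-2.4) + (0.8)·(2.6)) / 4 = 13.6/4 = 3.4
  s[X_2,X_2] = ((-2.4)·(-2.4) + (-1.4)·(-1.4) + (3.6)·(3.6) + (-2.4)·(-2.4) + (2.6)·(2.6)) / 4 = 33.2/4 = 8.3
  Sample standard deviations s_i = √(s[i,i]):
  s(X_1) = √(2.7) = 1.6432
  s(X_2) = √(8.3) = 2.881

Step 3 — r_{ij} = s_{ij} / (s_i · s_j):
  r[X_1,X_1] = 1 (diagonal).
  r[X_1,X_2] = 3.4 / (1.6432 · 2.881) = 3.4 / 4.7339 = 0.7182
  r[X_2,X_2] = 1 (diagonal).

R is symmetric with unit diagonal. Assembling:

R = [[1, 0.7182],
 [0.7182, 1]]


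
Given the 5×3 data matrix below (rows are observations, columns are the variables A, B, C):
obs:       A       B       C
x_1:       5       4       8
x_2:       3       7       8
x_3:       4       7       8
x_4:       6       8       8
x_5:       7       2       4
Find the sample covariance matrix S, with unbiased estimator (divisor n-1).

Step 1 — column means:
  mean(A) = (5 + 3 + 4 + 6 + 7) / 5 = 25/5 = 5
  mean(B) = (4 + 7 + 7 + 8 + 2) / 5 = 28/5 = 5.6
  mean(C) = (8 + 8 + 8 + 8 + 4) / 5 = 36/5 = 7.2

Step 2 — sample covariance S[i,j] = (1/(n-1)) · Σ_k (x_{k,i} - mean_i) · (x_{k,j} - mean_j), with n-1 = 4.
  S[A,A] = ((0)·(0) + (-2)·(-2) + (-1)·(-1) + (1)·(1) + (2)·(2)) / 4 = 10/4 = 2.5
  S[A,B] = ((0)·(-1.6) + (-2)·(1.4) + (-1)·(1.4) + (1)·(2.4) + (2)·(-3.6)) / 4 = -9/4 = -2.25
  S[A,C] = ((0)·(0.8) + (-2)·(0.8) + (-1)·(0.8) + (1)·(0.8) + (2)·(-3.2)) / 4 = -8/4 = -2
  S[B,B] = ((-1.6)·(-1.6) + (1.4)·(1.4) + (1.4)·(1.4) + (2.4)·(2.4) + (-3.6)·(-3.6)) / 4 = 25.2/4 = 6.3
  S[B,C] = ((-1.6)·(0.8) + (1.4)·(0.8) + (1.4)·(0.8) + (2.4)·(0.8) + (-3.6)·(-3.2)) / 4 = 14.4/4 = 3.6
  S[C,C] = ((0.8)·(0.8) + (0.8)·(0.8) + (0.8)·(0.8) + (0.8)·(0.8) + (-3.2)·(-3.2)) / 4 = 12.8/4 = 3.2

S is symmetric (S[j,i] = S[i,j]). Assembling:

S = [[2.5, -2.25, -2],
 [-2.25, 6.3, 3.6],
 [-2, 3.6, 3.2]]


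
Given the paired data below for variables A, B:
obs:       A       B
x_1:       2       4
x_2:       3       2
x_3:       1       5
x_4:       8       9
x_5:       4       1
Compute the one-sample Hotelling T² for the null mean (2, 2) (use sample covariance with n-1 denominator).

Step 1 — sample mean vector:
  mean(A) = (2 + 3 + 1 + 8 + 4) / 5 = 18/5 = 3.6
  mean(B) = (4 + 2 + 5 + 9 + 1) / 5 = 21/5 = 4.2
  x̄ = (3.6, 4.2),  deviation x̄ - mu_0 = (3.6, 4.2) - (2, 2) = (1.6, 2.2).

Step 2 — sample covariance matrix, S[i,j] = (1/(n-1)) · Σ_k (x_{k,i} - mean_i) · (x_{k,j} - mean_j), divisor n-1 = 4:
  S[A,A] = ((-1.6)·(-1.6) + (-0.6)·(-0.6) + (-2.6)·(-2.6) + (4.4)·(4.4) + (0.4)·(0.4)) / 4 = 29.2/4 = 7.3
  S[A,B] = ((-1.6)·(-0.2) + (-0.6)·(-2.2) + (-2.6)·(0.8) + (4.4)·(4.8) + (0.4)·(-3.2)) / 4 = 19.4/4 = 4.85
  S[B,B] = ((-0.2)·(-0.2) + (-2.2)·(-2.2) + (0.8)·(0.8) + (4.8)·(4.8) + (-3.2)·(-3.2)) / 4 = 38.8/4 = 9.7
  S = [[7.3, 4.85],
 [4.85, 9.7]].

Step 3 — invert S. det(S) = 7.3·9.7 - (4.85)² = 47.2875.
  S^{-1} = (1/det) · [[d, -b], [-b, a]] = [[0.2051, -0.1026],
 [-0.1026, 0.1544]].

Step 4 — quadratic form (x̄ - mu_0)^T · S^{-1} · (x̄ - mu_0):
  S^{-1} · (x̄ - mu_0) = (0.1026, 0.1755),
  (x̄ - mu_0)^T · [...] = (1.6)·(0.1026) + (2.2)·(0.1755) = 0.5503.

Step 5 — scale by n: T² = 5 · 0.5503 = 2.7513.

T² ≈ 2.7513


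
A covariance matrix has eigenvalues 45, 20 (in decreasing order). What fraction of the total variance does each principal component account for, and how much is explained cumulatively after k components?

Step 1 — total variance = trace(Sigma) = Σ λ_i = 45 + 20 = 65.

Step 2 — fraction explained by component i = λ_i / Σ λ:
  PC1: 45/65 = 0.6923
  PC2: 20/65 = 0.3077

Step 3 — cumulative fraction after k components = (λ_1 + ... + λ_k) / Σ λ:
  k = 1: 45/65 = 0.6923
  k = 2: (45 + 20)/65 = 65/65 = 1

Summary (fraction, with percent):

explained: PC1 0.6923 (69.23%), PC2 0.3077 (30.77%);  cumulative: 0.6923, 1


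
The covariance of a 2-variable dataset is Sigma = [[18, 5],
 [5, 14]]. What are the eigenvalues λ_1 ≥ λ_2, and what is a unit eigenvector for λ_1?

Step 1 — characteristic polynomial of 2×2 Sigma:
  det(Sigma - λI) = λ² - trace · λ + det = 0.
  trace = 18 + 14 = 32, det = 18·14 - (5)² = 227.
Step 2 — discriminant:
  Δ = trace² - 4·det = 1024 - 908 = 116.
Step 3 — eigenvalues:
  λ = (trace ± √Δ)/2 = (32 ± 10.7703)/2,
  λ_1 = 21.3852,  λ_2 = 10.6148.

Step 4 — unit eigenvector for λ_1: solve (Sigma - λ_1 I)v = 0. First row:
  (18 - 21.3852)·v_x + (5)·v_y = 0, i.e. (-3.3852)·v_x + (5)·v_y = 0,
  so v ∝ (b, λ_1 - a) = (5, 3.3852) = u.
  ||u|| = √((5)² + (3.3852)²) = √(36.4593) ≈ 6.0382,
  v_1 = u/||u|| ≈ (0.8281, 0.5606) (||v_1|| = 1).

λ_1 = 21.3852,  λ_2 = 10.6148;  v_1 ≈ (0.8281, 0.5606)


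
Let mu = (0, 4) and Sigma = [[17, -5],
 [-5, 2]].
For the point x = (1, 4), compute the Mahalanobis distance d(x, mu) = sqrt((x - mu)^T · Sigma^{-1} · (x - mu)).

Step 1 — centre the observation: (x - mu) = (1, 0).

Step 2 — invert Sigma. det(Sigma) = 17·2 - (-5)² = 9.
  Sigma^{-1} = (1/det) · [[d, -b], [-b, a]] = [[0.2222, 0.5556],
 [0.5556, 1.8889]].

Step 3 — form the quadratic (x - mu)^T · Sigma^{-1} · (x - mu):
  Sigma^{-1} · (x - mu) = (0.2222, 0.5556).
  (x - mu)^T · [Sigma^{-1} · (x - mu)] = (1)·(0.2222) + (0)·(0.5556) = 0.2222.

Step 4 — take square root: d = √(0.2222) ≈ 0.4714.

d(x, mu) = √(0.2222) ≈ 0.4714


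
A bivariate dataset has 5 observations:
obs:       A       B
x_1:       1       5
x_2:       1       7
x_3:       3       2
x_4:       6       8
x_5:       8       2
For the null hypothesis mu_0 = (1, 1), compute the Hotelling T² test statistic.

Step 1 — sample mean vector:
  mean(A) = (1 + 1 + 3 + 6 + 8) / 5 = 19/5 = 3.8
  mean(B) = (5 + 7 + 2 + 8 + 2) / 5 = 24/5 = 4.8
  x̄ = (3.8, 4.8),  deviation x̄ - mu_0 = (3.8, 4.8) - (1, 1) = (2.8, 3.8).

Step 2 — sample covariance matrix, S[i,j] = (1/(n-1)) · Σ_k (x_{k,i} - mean_i) · (x_{k,j} - mean_j), divisor n-1 = 4:
  S[A,A] = ((-2.8)·(-2.8) + (-2.8)·(-2.8) + (-0.8)·(-0.8) + (2.2)·(2.2) + (4.2)·(4.2)) / 4 = 38.8/4 = 9.7
  S[A,B] = ((-2.8)·(0.2) + (-2.8)·(2.2) + (-0.8)·(-2.8) + (2.2)·(3.2) + (4.2)·(-2.8)) / 4 = -9.2/4 = -2.3
  S[B,B] = ((0.2)·(0.2) + (2.2)·(2.2) + (-2.8)·(-2.8) + (3.2)·(3.2) + (-2.8)·(-2.8)) / 4 = 30.8/4 = 7.7
  S = [[9.7, -2.3],
 [-2.3, 7.7]].

Step 3 — invert S. det(S) = 9.7·7.7 - (-2.3)² = 69.4.
  S^{-1} = (1/det) · [[d, -b], [-b, a]] = [[0.111, 0.0331],
 [0.0331, 0.1398]].

Step 4 — quadratic form (x̄ - mu_0)^T · S^{-1} · (x̄ - mu_0):
  S^{-1} · (x̄ - mu_0) = (0.4366, 0.6239),
  (x̄ - mu_0)^T · [...] = (2.8)·(0.4366) + (3.8)·(0.6239) = 3.5934.

Step 5 — scale by n: T² = 5 · 3.5934 = 17.9669.

T² ≈ 17.9669


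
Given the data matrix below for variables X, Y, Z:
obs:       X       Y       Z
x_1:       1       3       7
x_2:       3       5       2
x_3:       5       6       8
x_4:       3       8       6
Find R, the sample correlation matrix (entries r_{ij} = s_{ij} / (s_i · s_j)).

Step 1 — column means:
  mean(X) = (1 + 3 + 5 + 3) / 4 = 12/4 = 3
  mean(Y) = (3 + 5 + 6 + 8) / 4 = 22/4 = 5.5
  mean(Z) = (7 + 2 + 8 + 6) / 4 = 23/4 = 5.75

Step 2 — sample variances and covariances s[i,j] = (1/(n-1)) · Σ_k (x_{k,i} - mean_i) · (x_{k,j} - mean_j), with n-1 = 3:
  s[X,X] = ((-2)·(-2) + (0)·(0) + (2)·(2) + (0)·(0)) / 3 = 8/3 = 2.6667
  s[X,Y] = ((-2)·(-2.5) + (0)·(-0.5) + (2)·(0.5) + (0)·(2.5)) / 3 = 6/3 = 2
  s[X,Z] = ((-2)·(1.25) + (0)·(-3.75) + (2)·(2.25) + (0)·(0.25)) / 3 = 2/3 = 0.6667
  s[Y,Y] = ((-2.5)·(-2.5) + (-0.5)·(-0.5) + (0.5)·(0.5) + (2.5)·(2.5)) / 3 = 13/3 = 4.3333
  s[Y,Z] = ((-2.5)·(1.25) + (-0.5)·(-3.75) + (0.5)·(2.25) + (2.5)·(0.25)) / 3 = 0.5/3 = 0.1667
  s[Z,Z] = ((1.25)·(1.25) + (-3.75)·(-3.75) + (2.25)·(2.25) + (0.25)·(0.25)) / 3 = 20.75/3 = 6.9167
  Sample standard deviations s_i = √(s[i,i]):
  s(X) = √(2.6667) = 1.633
  s(Y) = √(4.3333) = 2.0817
  s(Z) = √(6.9167) = 2.63

Step 3 — r_{ij} = s_{ij} / (s_i · s_j):
  r[X,X] = 1 (diagonal).
  r[X,Y] = 2 / (1.633 · 2.0817) = 2 / 3.3993 = 0.5883
  r[X,Z] = 0.6667 / (1.633 · 2.63) = 0.6667 / 4.2947 = 0.1552
  r[Y,Y] = 1 (diagonal).
  r[Y,Z] = 0.1667 / (2.0817 · 2.63) = 0.1667 / 5.4747 = 0.0304
  r[Z,Z] = 1 (diagonal).

R is symmetric with unit diagonal. Assembling:

R = [[1, 0.5883, 0.1552],
 [0.5883, 1, 0.0304],
 [0.1552, 0.0304, 1]]


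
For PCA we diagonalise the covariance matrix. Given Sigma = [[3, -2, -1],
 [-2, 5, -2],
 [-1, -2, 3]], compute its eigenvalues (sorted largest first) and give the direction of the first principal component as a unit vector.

Step 1 — characteristic polynomial p(λ) = det(λI - Sigma) = λ³ - tr·λ² + c_1·λ - det, where tr = trace, c_1 = sum of the principal 2×2 minors, det = det(Sigma):
  tr = 3 + 5 + 3 = 11,
  c_1 = (3·5 - (-2)²) + (3·3 - (-1)²) + (5·3 - (-2)²) = 11 + 8 + 11 = 30,
  det = 3·(5·3 - (-2)²) - (-2)·((-2)·3 - (-2)·(-1)) + (-1)·((-2)·(-2) - 5·(-1)) = 3·(11) - (-2)·(-8) + (-1)·(9) = 8.
  So p(λ) = λ³ - 11λ² + 30λ - 8.
Step 2 — look for an integer root (rational root theorem: any rational root is an integer divisor of 8). Testing λ = 4:
  p(4) = 64 - 176 + 120 - 8 = 0  ✓
  Dividing out (λ - 4): p(λ) = (λ - 4)(λ² - 7λ + 2).
Step 3 — remaining eigenvalues from the quadratic λ² - 7λ + 2 = 0:
  Δ = 7² - 4·2 = 49 - 8 = 41,  λ = (7 ± √41)/2 = (7 ± 6.4031)/2 ≈ 6.7016 or 0.2984.
  Sorted: λ_1 = 6.7016,  λ_2 = 4,  λ_3 = 0.2984  (check: sum = 11 = tr ✓).

Step 4 — unit eigenvector for λ_1 ≈ 6.7016: v spans the null space of (Sigma - λ_1 I), whose rows are
  r_1 = (-3.7016, -2, -1),  r_2 = (-2, -1.7016, -2),  r_3 = (-1, -2, -3.7016).
  v is orthogonal to every row, so take v ∝ r_1 × r_2 = ((-2)·(-2) - (-1)·(-1.7016), (-1)·(-2) - (-3.7016)·(-2), (-3.7016)·(-1.7016) - (-2)·(-2)) ≈ (2.2984, -5.4031, 2.2984).
  Let u = (2.2984, -5.4031, 2.2984).
  ||u|| = √((2.2984)² + (-5.4031)² + (2.2984)²) = √(39.7594) ≈ 6.3055,  v_1 = u/||u|| ≈ (0.3645, -0.8569, 0.3645) (||v_1|| = 1).

λ_1 = 6.7016,  λ_2 = 4,  λ_3 = 0.2984;  v_1 ≈ (0.3645, -0.8569, 0.3645)


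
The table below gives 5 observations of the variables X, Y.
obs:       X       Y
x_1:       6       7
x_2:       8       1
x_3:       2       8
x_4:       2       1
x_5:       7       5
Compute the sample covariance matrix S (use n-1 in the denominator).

Step 1 — column means:
  mean(X) = (6 + 8 + 2 + 2 + 7) / 5 = 25/5 = 5
  mean(Y) = (7 + 1 + 8 + 1 + 5) / 5 = 22/5 = 4.4

Step 2 — sample covariance S[i,j] = (1/(n-1)) · Σ_k (x_{k,i} - mean_i) · (x_{k,j} - mean_j), with n-1 = 4.
  S[X,X] = ((1)·(1) + (3)·(3) + (-3)·(-3) + (-3)·(-3) + (2)·(2)) / 4 = 32/4 = 8
  S[X,Y] = ((1)·(2.6) + (3)·(-3.4) + (-3)·(3.6) + (-3)·(-3.4) + (2)·(0.6)) / 4 = -7/4 = -1.75
  S[Y,Y] = ((2.6)·(2.6) + (-3.4)·(-3.4) + (3.6)·(3.6) + (-3.4)·(-3.4) + (0.6)·(0.6)) / 4 = 43.2/4 = 10.8

S is symmetric (S[j,i] = S[i,j]). Assembling:

S = [[8, -1.75],
 [-1.75, 10.8]]


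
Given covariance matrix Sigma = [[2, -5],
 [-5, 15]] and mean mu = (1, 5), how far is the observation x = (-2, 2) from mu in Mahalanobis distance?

Step 1 — centre the observation: (x - mu) = (-3, -3).

Step 2 — invert Sigma. det(Sigma) = 2·15 - (-5)² = 5.
  Sigma^{-1} = (1/det) · [[d, -b], [-b, a]] = [[3, 1],
 [1, 0.4]].

Step 3 — form the quadratic (x - mu)^T · Sigma^{-1} · (x - mu):
  Sigma^{-1} · (x - mu) = (-12, -4.2).
  (x - mu)^T · [Sigma^{-1} · (x - mu)] = (-3)·(-12) + (-3)·(-4.2) = 48.6.

Step 4 — take square root: d = √(48.6) ≈ 6.9714.

d(x, mu) = √(48.6) ≈ 6.9714


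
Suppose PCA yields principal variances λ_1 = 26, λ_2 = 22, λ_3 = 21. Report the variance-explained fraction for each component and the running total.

Step 1 — total variance = trace(Sigma) = Σ λ_i = 26 + 22 + 21 = 69.

Step 2 — fraction explained by component i = λ_i / Σ λ:
  PC1: 26/69 = 0.3768
  PC2: 22/69 = 0.3188
  PC3: 21/69 = 0.3043

Step 3 — cumulative fraction after k components = (λ_1 + ... + λ_k) / Σ λ:
  k = 1: 26/69 = 0.3768
  k = 2: (26 + 22)/69 = 48/69 = 0.6957
  k = 3: (26 + 22 + 21)/69 = 69/69 = 1

Summary (fraction, with percent):

explained: PC1 0.3768 (37.68%), PC2 0.3188 (31.88%), PC3 0.3043 (30.43%);  cumulative: 0.3768, 0.6957, 1


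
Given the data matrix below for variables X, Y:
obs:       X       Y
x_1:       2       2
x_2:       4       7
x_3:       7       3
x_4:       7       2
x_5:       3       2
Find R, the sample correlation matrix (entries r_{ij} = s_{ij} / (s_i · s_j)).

Step 1 — column means:
  mean(X) = (2 + 4 + 7 + 7 + 3) / 5 = 23/5 = 4.6
  mean(Y) = (2 + 7 + 3 + 2 + 2) / 5 = 16/5 = 3.2

Step 2 — sample variances and covariances s[i,j] = (1/(n-1)) · Σ_k (x_{k,i} - mean_i) · (x_{k,j} - mean_j), with n-1 = 4:
  s[X,X] = ((-2.6)·(-2.6) + (-0.6)·(-0.6) + (2.4)·(2.4) + (2.4)·(2.4) + (-1.6)·(-1.6)) / 4 = 21.2/4 = 5.3
  s[X,Y] = ((-2.6)·(-1.2) + (-0.6)·(3.8) + (2.4)·(-0.2) + (2.4)·(-1.2) + (-1.6)·(-1.2)) / 4 = -0.6/4 = -0.15
  s[Y,Y] = ((-1.2)·(-1.2) + (3.8)·(3.8) + (-0.2)·(-0.2) + (-1.2)·(-1.2) + (-1.2)·(-1.2)) / 4 = 18.8/4 = 4.7
  Sample standard deviations s_i = √(s[i,i]):
  s(X) = √(5.3) = 2.3022
  s(Y) = √(4.7) = 2.1679

Step 3 — r_{ij} = s_{ij} / (s_i · s_j):
  r[X,X] = 1 (diagonal).
  r[X,Y] = -0.15 / (2.3022 · 2.1679) = -0.15 / 4.991 = -0.0301
  r[Y,Y] = 1 (diagonal).

R is symmetric with unit diagonal. Assembling:

R = [[1, -0.0301],
 [-0.0301, 1]]


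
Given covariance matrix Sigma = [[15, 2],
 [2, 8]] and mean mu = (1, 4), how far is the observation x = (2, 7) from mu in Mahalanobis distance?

Step 1 — centre the observation: (x - mu) = (1, 3).

Step 2 — invert Sigma. det(Sigma) = 15·8 - (2)² = 116.
  Sigma^{-1} = (1/det) · [[d, -b], [-b, a]] = [[0.069, -0.0172],
 [-0.0172, 0.1293]].

Step 3 — form the quadratic (x - mu)^T · Sigma^{-1} · (x - mu):
  Sigma^{-1} · (x - mu) = (0.0172, 0.3707).
  (x - mu)^T · [Sigma^{-1} · (x - mu)] = (1)·(0.0172) + (3)·(0.3707) = 1.1293.

Step 4 — take square root: d = √(1.1293) ≈ 1.0627.

d(x, mu) = √(1.1293) ≈ 1.0627


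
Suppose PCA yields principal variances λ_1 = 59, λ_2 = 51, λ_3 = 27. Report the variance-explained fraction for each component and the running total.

Step 1 — total variance = trace(Sigma) = Σ λ_i = 59 + 51 + 27 = 137.

Step 2 — fraction explained by component i = λ_i / Σ λ:
  PC1: 59/137 = 0.4307
  PC2: 51/137 = 0.3723
  PC3: 27/137 = 0.1971

Step 3 — cumulative fraction after k components = (λ_1 + ... + λ_k) / Σ λ:
  k = 1: 59/137 = 0.4307
  k = 2: (59 + 51)/137 = 110/137 = 0.8029
  k = 3: (59 + 51 + 27)/137 = 137/137 = 1

Summary (fraction, with percent):

explained: PC1 0.4307 (43.07%), PC2 0.3723 (37.23%), PC3 0.1971 (19.71%);  cumulative: 0.4307, 0.8029, 1


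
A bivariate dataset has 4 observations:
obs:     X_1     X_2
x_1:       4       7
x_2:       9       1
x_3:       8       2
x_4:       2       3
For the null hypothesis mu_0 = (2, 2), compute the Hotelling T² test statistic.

Step 1 — sample mean vector:
  mean(X_1) = (4 + 9 + 8 + 2) / 4 = 23/4 = 5.75
  mean(X_2) = (7 + 1 + 2 + 3) / 4 = 13/4 = 3.25
  x̄ = (5.75, 3.25),  deviation x̄ - mu_0 = (5.75, 3.25) - (2, 2) = (3.75, 1.25).

Step 2 — sample covariance matrix, S[i,j] = (1/(n-1)) · Σ_k (x_{k,i} - mean_i) · (x_{k,j} - mean_j), divisor n-1 = 3:
  S[X_1,X_1] = ((-1.75)·(-1.75) + (3.25)·(3.25) + (2.25)·(2.25) + (-3.75)·(-3.75)) / 3 = 32.75/3 = 10.9167
  S[X_1,X_2] = ((-1.75)·(3.75) + (3.25)·(-2.25) + (2.25)·(-1.25) + (-3.75)·(-0.25)) / 3 = -15.75/3 = -5.25
  S[X_2,X_2] = ((3.75)·(3.75) + (-2.25)·(-2.25) + (-1.25)·(-1.25) + (-0.25)·(-0.25)) / 3 = 20.75/3 = 6.9167
  S = [[10.9167, -5.25],
 [-5.25, 6.9167]].

Step 3 — invert S. det(S) = 10.9167·6.9167 - (-5.25)² = 47.9444.
  S^{-1} = (1/det) · [[d, -b], [-b, a]] = [[0.1443, 0.1095],
 [0.1095, 0.2277]].

Step 4 — quadratic form (x̄ - mu_0)^T · S^{-1} · (x̄ - mu_0):
  S^{-1} · (x̄ - mu_0) = (0.6779, 0.6952),
  (x̄ - mu_0)^T · [...] = (3.75)·(0.6779) + (1.25)·(0.6952) = 3.4111.

Step 5 — scale by n: T² = 4 · 3.4111 = 13.6443.

T² ≈ 13.6443


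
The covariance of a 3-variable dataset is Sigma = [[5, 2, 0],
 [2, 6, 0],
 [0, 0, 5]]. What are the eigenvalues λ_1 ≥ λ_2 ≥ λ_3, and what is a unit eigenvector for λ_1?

Step 1 — characteristic polynomial p(λ) = det(λI - Sigma) = λ³ - tr·λ² + c_1·λ - det, where tr = trace, c_1 = sum of the principal 2×2 minors, det = det(Sigma):
  tr = 5 + 6 + 5 = 16,
  c_1 = (5·6 - (2)²) + (5·5 - (0)²) + (6·5 - (0)²) = 26 + 25 + 30 = 81,
  det = 5·(6·5 - (0)²) - (2)·((2)·5 - (0)·(0)) + (0)·((2)·(0) - 6·(0)) = 5·(30) - (2)·(10) + (0)·(0) = 130.
  So p(λ) = λ³ - 16λ² + 81λ - 130.
Step 2 — look for an integer root (rational root theorem: any rational root is an integer divisor of 130). Testing λ = 5:
  p(5) = 125 - 400 + 405 - 130 = 0  ✓
  Dividing out (λ - 5): p(λ) = (λ - 5)(λ² - 11λ + 26).
Step 3 — remaining eigenvalues from the quadratic λ² - 11λ + 26 = 0:
  Δ = 11² - 4·26 = 121 - 104 = 17,  λ = (11 ± √17)/2 = (11 ± 4.1231)/2 ≈ 7.5616 or 3.4384.
  Sorted: λ_1 = 7.5616,  λ_2 = 5,  λ_3 = 3.4384  (check: sum = 16 = tr ✓).

Step 4 — unit eigenvector for λ_1 ≈ 7.5616: v spans the null space of (Sigma - λ_1 I), whose rows are
  r_1 = (-2.5616, 2, 0),  r_2 = (2, -1.5616, 0),  r_3 = (0, 0, -2.5616).
  v is orthogonal to every row, so take v ∝ r_1 × r_3 = ((2)·(-2.5616) - (0)·(0), (0)·(0) - (-2.5616)·(-2.5616), (-2.5616)·(0) - (2)·(0)) ≈ (-5.1231, -6.5616, 0).
  Rescale (multiply by -1 so the first nonzero entry is positive): u = (5.1231, 6.5616, 0).
  ||u|| = √((5.1231)² + (6.5616)² + (0)²) = √(69.3002) ≈ 8.3247,  v_1 = u/||u|| ≈ (0.6154, 0.7882, 0) (||v_1|| = 1).

λ_1 = 7.5616,  λ_2 = 5,  λ_3 = 3.4384;  v_1 ≈ (0.6154, 0.7882, 0)


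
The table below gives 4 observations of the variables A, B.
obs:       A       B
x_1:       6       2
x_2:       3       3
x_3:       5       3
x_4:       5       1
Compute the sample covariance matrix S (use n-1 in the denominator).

Step 1 — column means:
  mean(A) = (6 + 3 + 5 + 5) / 4 = 19/4 = 4.75
  mean(B) = (2 + 3 + 3 + 1) / 4 = 9/4 = 2.25

Step 2 — sample covariance S[i,j] = (1/(n-1)) · Σ_k (x_{k,i} - mean_i) · (x_{k,j} - mean_j), with n-1 = 3.
  S[A,A] = ((1.25)·(1.25) + (-1.75)·(-1.75) + (0.25)·(0.25) + (0.25)·(0.25)) / 3 = 4.75/3 = 1.5833
  S[A,B] = ((1.25)·(-0.25) + (-1.75)·(0.75) + (0.25)·(0.75) + (0.25)·(-1.25)) / 3 = -1.75/3 = -0.5833
  S[B,B] = ((-0.25)·(-0.25) + (0.75)·(0.75) + (0.75)·(0.75) + (-1.25)·(-1.25)) / 3 = 2.75/3 = 0.9167

S is symmetric (S[j,i] = S[i,j]). Assembling:

S = [[1.5833, -0.5833],
 [-0.5833, 0.9167]]


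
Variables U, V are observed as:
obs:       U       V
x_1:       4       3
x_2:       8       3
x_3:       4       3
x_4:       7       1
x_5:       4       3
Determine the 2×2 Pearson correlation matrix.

Step 1 — column means:
  mean(U) = (4 + 8 + 4 + 7 + 4) / 5 = 27/5 = 5.4
  mean(V) = (3 + 3 + 3 + 1 + 3) / 5 = 13/5 = 2.6

Step 2 — sample variances and covariances s[i,j] = (1/(n-1)) · Σ_k (x_{k,i} - mean_i) · (x_{k,j} - mean_j), with n-1 = 4:
  s[U,U] = ((-1.4)·(-1.4) + (2.6)·(2.6) + (-1.4)·(-1.4) + (1.6)·(1.6) + (-1.4)·(-1.4)) / 4 = 15.2/4 = 3.8
  s[U,V] = ((-1.4)·(0.4) + (2.6)·(0.4) + (-1.4)·(0.4) + (1.6)·(-1.6) + (-1.4)·(0.4)) / 4 = -3.2/4 = -0.8
  s[V,V] = ((0.4)·(0.4) + (0.4)·(0.4) + (0.4)·(0.4) + (-1.6)·(-1.6) + (0.4)·(0.4)) / 4 = 3.2/4 = 0.8
  Sample standard deviations s_i = √(s[i,i]):
  s(U) = √(3.8) = 1.9494
  s(V) = √(0.8) = 0.8944

Step 3 — r_{ij} = s_{ij} / (s_i · s_j):
  r[U,U] = 1 (diagonal).
  r[U,V] = -0.8 / (1.9494 · 0.8944) = -0.8 / 1.7436 = -0.4588
  r[V,V] = 1 (diagonal).

R is symmetric with unit diagonal. Assembling:

R = [[1, -0.4588],
 [-0.4588, 1]]


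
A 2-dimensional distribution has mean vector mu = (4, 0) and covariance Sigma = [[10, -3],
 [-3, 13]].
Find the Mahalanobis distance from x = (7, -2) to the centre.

Step 1 — centre the observation: (x - mu) = (3, -2).

Step 2 — invert Sigma. det(Sigma) = 10·13 - (-3)² = 121.
  Sigma^{-1} = (1/det) · [[d, -b], [-b, a]] = [[0.1074, 0.0248],
 [0.0248, 0.0826]].

Step 3 — form the quadratic (x - mu)^T · Sigma^{-1} · (x - mu):
  Sigma^{-1} · (x - mu) = (0.2727, -0.0909).
  (x - mu)^T · [Sigma^{-1} · (x - mu)] = (3)·(0.2727) + (-2)·(-0.0909) = 1.

Step 4 — take square root: d = √(1) ≈ 1.

d(x, mu) = √(1) ≈ 1


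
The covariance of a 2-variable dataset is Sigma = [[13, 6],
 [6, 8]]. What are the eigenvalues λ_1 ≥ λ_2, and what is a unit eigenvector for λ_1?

Step 1 — characteristic polynomial of 2×2 Sigma:
  det(Sigma - λI) = λ² - trace · λ + det = 0.
  trace = 13 + 8 = 21, det = 13·8 - (6)² = 68.
Step 2 — discriminant:
  Δ = trace² - 4·det = 441 - 272 = 169.
Step 3 — eigenvalues:
  λ = (trace ± √Δ)/2 = (21 ± 13)/2,
  λ_1 = 17,  λ_2 = 4.

Step 4 — unit eigenvector for λ_1: solve (Sigma - λ_1 I)v = 0. First row:
  (13 - 17)·v_x + (6)·v_y = 0, i.e. (-4)·v_x + (6)·v_y = 0,
  so v ∝ (b, λ_1 - a) = (6, 4) = u.
  ||u|| = √((6)² + (4)²) = √(52) ≈ 7.2111,
  v_1 = u/||u|| ≈ (0.8321, 0.5547) (||v_1|| = 1).

λ_1 = 17,  λ_2 = 4;  v_1 ≈ (0.8321, 0.5547)


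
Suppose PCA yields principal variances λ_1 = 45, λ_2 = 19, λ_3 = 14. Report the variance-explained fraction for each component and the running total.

Step 1 — total variance = trace(Sigma) = Σ λ_i = 45 + 19 + 14 = 78.

Step 2 — fraction explained by component i = λ_i / Σ λ:
  PC1: 45/78 = 0.5769
  PC2: 19/78 = 0.2436
  PC3: 14/78 = 0.1795

Step 3 — cumulative fraction after k components = (λ_1 + ... + λ_k) / Σ λ:
  k = 1: 45/78 = 0.5769
  k = 2: (45 + 19)/78 = 64/78 = 0.8205
  k = 3: (45 + 19 + 14)/78 = 78/78 = 1

Summary (fraction, with percent):

explained: PC1 0.5769 (57.69%), PC2 0.2436 (24.36%), PC3 0.1795 (17.95%);  cumulative: 0.5769, 0.8205, 1


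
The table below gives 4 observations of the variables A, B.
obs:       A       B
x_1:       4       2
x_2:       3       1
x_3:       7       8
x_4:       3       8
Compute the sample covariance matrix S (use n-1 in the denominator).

Step 1 — column means:
  mean(A) = (4 + 3 + 7 + 3) / 4 = 17/4 = 4.25
  mean(B) = (2 + 1 + 8 + 8) / 4 = 19/4 = 4.75

Step 2 — sample covariance S[i,j] = (1/(n-1)) · Σ_k (x_{k,i} - mean_i) · (x_{k,j} - mean_j), with n-1 = 3.
  S[A,A] = ((-0.25)·(-0.25) + (-1.25)·(-1.25) + (2.75)·(2.75) + (-1.25)·(-1.25)) / 3 = 10.75/3 = 3.5833
  S[A,B] = ((-0.25)·(-2.75) + (-1.25)·(-3.75) + (2.75)·(3.25) + (-1.25)·(3.25)) / 3 = 10.25/3 = 3.4167
  S[B,B] = ((-2.75)·(-2.75) + (-3.75)·(-3.75) + (3.25)·(3.25) + (3.25)·(3.25)) / 3 = 42.75/3 = 14.25

S is symmetric (S[j,i] = S[i,j]). Assembling:

S = [[3.5833, 3.4167],
 [3.4167, 14.25]]


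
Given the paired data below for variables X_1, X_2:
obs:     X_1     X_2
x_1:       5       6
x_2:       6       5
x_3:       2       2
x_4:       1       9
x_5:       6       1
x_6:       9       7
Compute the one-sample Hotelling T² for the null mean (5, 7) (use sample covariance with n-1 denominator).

Step 1 — sample mean vector:
  mean(X_1) = (5 + 6 + 2 + 1 + 6 + 9) / 6 = 29/6 = 4.8333
  mean(X_2) = (6 + 5 + 2 + 9 + 1 + 7) / 6 = 30/6 = 5
  x̄ = (4.8333, 5),  deviation x̄ - mu_0 = (4.8333, 5) - (5, 7) = (-0.1667, -2).

Step 2 — sample covariance matrix, S[i,j] = (1/(n-1)) · Σ_k (x_{k,i} - mean_i) · (x_{k,j} - mean_j), divisor n-1 = 5:
  S[X_1,X_1] = ((0.1667)·(0.1667) + (1.1667)·(1.1667) + (-2.8333)·(-2.8333) + (-3.8333)·(-3.8333) + (1.1667)·(1.1667) + (4.1667)·(4.1667)) / 5 = 42.8333/5 = 8.5667
  S[X_1,X_2] = ((0.1667)·(1) + (1.1667)·(0) + (-2.8333)·(-3) + (-3.8333)·(4) + (1.1667)·(-4) + (4.1667)·(2)) / 5 = -3/5 = -0.6
  S[X_2,X_2] = ((1)·(1) + (0)·(0) + (-3)·(-3) + (4)·(4) + (-4)·(-4) + (2)·(2)) / 5 = 46/5 = 9.2
  S = [[8.5667, -0.6],
 [-0.6, 9.2]].

Step 3 — invert S. det(S) = 8.5667·9.2 - (-0.6)² = 78.4533.
  S^{-1} = (1/det) · [[d, -b], [-b, a]] = [[0.1173, 0.0076],
 [0.0076, 0.1092]].

Step 4 — quadratic form (x̄ - mu_0)^T · S^{-1} · (x̄ - mu_0):
  S^{-1} · (x̄ - mu_0) = (-0.0348, -0.2197),
  (x̄ - mu_0)^T · [...] = (-0.1667)·(-0.0348) + (-2)·(-0.2197) = 0.4451.

Step 5 — scale by n: T² = 6 · 0.4451 = 2.6708.

T² ≈ 2.6708


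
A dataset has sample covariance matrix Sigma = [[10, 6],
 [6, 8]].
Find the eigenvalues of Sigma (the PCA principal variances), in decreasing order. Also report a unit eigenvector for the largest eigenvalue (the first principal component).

Step 1 — characteristic polynomial of 2×2 Sigma:
  det(Sigma - λI) = λ² - trace · λ + det = 0.
  trace = 10 + 8 = 18, det = 10·8 - (6)² = 44.
Step 2 — discriminant:
  Δ = trace² - 4·det = 324 - 176 = 148.
Step 3 — eigenvalues:
  λ = (trace ± √Δ)/2 = (18 ± 12.1655)/2,
  λ_1 = 15.0828,  λ_2 = 2.9172.

Step 4 — unit eigenvector for λ_1: solve (Sigma - λ_1 I)v = 0. First row:
  (10 - 15.0828)·v_x + (6)·v_y = 0, i.e. (-5.0828)·v_x + (6)·v_y = 0,
  so v ∝ (b, λ_1 - a) = (6, 5.0828) = u.
  ||u|| = √((6)² + (5.0828)²) = √(61.8345) ≈ 7.8635,
  v_1 = u/||u|| ≈ (0.763, 0.6464) (||v_1|| = 1).

λ_1 = 15.0828,  λ_2 = 2.9172;  v_1 ≈ (0.763, 0.6464)


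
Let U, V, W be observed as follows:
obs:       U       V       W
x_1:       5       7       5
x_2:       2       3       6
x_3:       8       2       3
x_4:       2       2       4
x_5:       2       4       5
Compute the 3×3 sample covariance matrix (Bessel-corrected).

Step 1 — column means:
  mean(U) = (5 + 2 + 8 + 2 + 2) / 5 = 19/5 = 3.8
  mean(V) = (7 + 3 + 2 + 2 + 4) / 5 = 18/5 = 3.6
  mean(W) = (5 + 6 + 3 + 4 + 5) / 5 = 23/5 = 4.6

Step 2 — sample covariance S[i,j] = (1/(n-1)) · Σ_k (x_{k,i} - mean_i) · (x_{k,j} - mean_j), with n-1 = 4.
  S[U,U] = ((1.2)·(1.2) + (-1.8)·(-1.8) + (4.2)·(4.2) + (-1.8)·(-1.8) + (-1.8)·(-1.8)) / 4 = 28.8/4 = 7.2
  S[U,V] = ((1.2)·(3.4) + (-1.8)·(-0.6) + (4.2)·(-1.6) + (-1.8)·(-1.6) + (-1.8)·(0.4)) / 4 = 0.6/4 = 0.15
  S[U,W] = ((1.2)·(0.4) + (-1.8)·(1.4) + (4.2)·(-1.6) + (-1.8)·(-0.6) + (-1.8)·(0.4)) / 4 = -8.4/4 = -2.1
  S[V,V] = ((3.4)·(3.4) + (-0.6)·(-0.6) + (-1.6)·(-1.6) + (-1.6)·(-1.6) + (0.4)·(0.4)) / 4 = 17.2/4 = 4.3
  S[V,W] = ((3.4)·(0.4) + (-0.6)·(1.4) + (-1.6)·(-1.6) + (-1.6)·(-0.6) + (0.4)·(0.4)) / 4 = 4.2/4 = 1.05
  S[W,W] = ((0.4)·(0.4) + (1.4)·(1.4) + (-1.6)·(-1.6) + (-0.6)·(-0.6) + (0.4)·(0.4)) / 4 = 5.2/4 = 1.3

S is symmetric (S[j,i] = S[i,j]). Assembling:

S = [[7.2, 0.15, -2.1],
 [0.15, 4.3, 1.05],
 [-2.1, 1.05, 1.3]]


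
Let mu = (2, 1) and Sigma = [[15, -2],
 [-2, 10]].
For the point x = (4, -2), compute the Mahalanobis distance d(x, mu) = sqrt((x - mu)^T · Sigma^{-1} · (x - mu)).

Step 1 — centre the observation: (x - mu) = (2, -3).

Step 2 — invert Sigma. det(Sigma) = 15·10 - (-2)² = 146.
  Sigma^{-1} = (1/det) · [[d, -b], [-b, a]] = [[0.0685, 0.0137],
 [0.0137, 0.1027]].

Step 3 — form the quadratic (x - mu)^T · Sigma^{-1} · (x - mu):
  Sigma^{-1} · (x - mu) = (0.0959, -0.2808).
  (x - mu)^T · [Sigma^{-1} · (x - mu)] = (2)·(0.0959) + (-3)·(-0.2808) = 1.0342.

Step 4 — take square root: d = √(1.0342) ≈ 1.017.

d(x, mu) = √(1.0342) ≈ 1.017


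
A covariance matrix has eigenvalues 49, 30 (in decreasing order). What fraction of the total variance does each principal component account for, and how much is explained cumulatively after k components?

Step 1 — total variance = trace(Sigma) = Σ λ_i = 49 + 30 = 79.

Step 2 — fraction explained by component i = λ_i / Σ λ:
  PC1: 49/79 = 0.6203
  PC2: 30/79 = 0.3797

Step 3 — cumulative fraction after k components = (λ_1 + ... + λ_k) / Σ λ:
  k = 1: 49/79 = 0.6203
  k = 2: (49 + 30)/79 = 79/79 = 1

Summary (fraction, with percent):

explained: PC1 0.6203 (62.03%), PC2 0.3797 (37.97%);  cumulative: 0.6203, 1


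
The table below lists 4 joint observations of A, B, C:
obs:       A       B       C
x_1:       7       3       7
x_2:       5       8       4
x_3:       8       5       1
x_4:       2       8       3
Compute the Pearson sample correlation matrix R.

Step 1 — column means:
  mean(A) = (7 + 5 + 8 + 2) / 4 = 22/4 = 5.5
  mean(B) = (3 + 8 + 5 + 8) / 4 = 24/4 = 6
  mean(C) = (7 + 4 + 1 + 3) / 4 = 15/4 = 3.75

Step 2 — sample variances and covariances s[i,j] = (1/(n-1)) · Σ_k (x_{k,i} - mean_i) · (x_{k,j} - mean_j), with n-1 = 3:
  s[A,A] = ((1.5)·(1.5) + (-0.5)·(-0.5) + (2.5)·(2.5) + (-3.5)·(-3.5)) / 3 = 21/3 = 7
  s[A,B] = ((1.5)·(-3) + (-0.5)·(2) + (2.5)·(-1) + (-3.5)·(2)) / 3 = -15/3 = -5
  s[A,C] = ((1.5)·(3.25) + (-0.5)·(0.25) + (2.5)·(-2.75) + (-3.5)·(-0.75)) / 3 = 0.5/3 = 0.1667
  s[B,B] = ((-3)·(-3) + (2)·(2) + (-1)·(-1) + (2)·(2)) / 3 = 18/3 = 6
  s[B,C] = ((-3)·(3.25) + (2)·(0.25) + (-1)·(-2.75) + (2)·(-0.75)) / 3 = -8/3 = -2.6667
  s[C,C] = ((3.25)·(3.25) + (0.25)·(0.25) + (-2.75)·(-2.75) + (-0.75)·(-0.75)) / 3 = 18.75/3 = 6.25
  Sample standard deviations s_i = √(s[i,i]):
  s(A) = √(7) = 2.6458
  s(B) = √(6) = 2.4495
  s(C) = √(6.25) = 2.5

Step 3 — r_{ij} = s_{ij} / (s_i · s_j):
  r[A,A] = 1 (diagonal).
  r[A,B] = -5 / (2.6458 · 2.4495) = -5 / 6.4807 = -0.7715
  r[A,C] = 0.1667 / (2.6458 · 2.5) = 0.1667 / 6.6144 = 0.0252
  r[B,B] = 1 (diagonal).
  r[B,C] = -2.6667 / (2.4495 · 2.5) = -2.6667 / 6.1237 = -0.4355
  r[C,C] = 1 (diagonal).

R is symmetric with unit diagonal. Assembling:

R = [[1, -0.7715, 0.0252],
 [-0.7715, 1, -0.4355],
 [0.0252, -0.4355, 1]]


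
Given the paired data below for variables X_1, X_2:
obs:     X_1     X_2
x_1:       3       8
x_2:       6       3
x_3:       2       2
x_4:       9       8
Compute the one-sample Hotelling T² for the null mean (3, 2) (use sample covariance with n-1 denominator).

Step 1 — sample mean vector:
  mean(X_1) = (3 + 6 + 2 + 9) / 4 = 20/4 = 5
  mean(X_2) = (8 + 3 + 2 + 8) / 4 = 21/4 = 5.25
  x̄ = (5, 5.25),  deviation x̄ - mu_0 = (5, 5.25) - (3, 2) = (2, 3.25).

Step 2 — sample covariance matrix, S[i,j] = (1/(n-1)) · Σ_k (x_{k,i} - mean_i) · (x_{k,j} - mean_j), divisor n-1 = 3:
  S[X_1,X_1] = ((-2)·(-2) + (1)·(1) + (-3)·(-3) + (4)·(4)) / 3 = 30/3 = 10
  S[X_1,X_2] = ((-2)·(2.75) + (1)·(-2.25) + (-3)·(-3.25) + (4)·(2.75)) / 3 = 13/3 = 4.3333
  S[X_2,X_2] = ((2.75)·(2.75) + (-2.25)·(-2.25) + (-3.25)·(-3.25) + (2.75)·(2.75)) / 3 = 30.75/3 = 10.25
  S = [[10, 4.3333],
 [4.3333, 10.25]].

Step 3 — invert S. det(S) = 10·10.25 - (4.3333)² = 83.7222.
  S^{-1} = (1/det) · [[d, -b], [-b, a]] = [[0.1224, -0.0518],
 [-0.0518, 0.1194]].

Step 4 — quadratic form (x̄ - mu_0)^T · S^{-1} · (x̄ - mu_0):
  S^{-1} · (x̄ - mu_0) = (0.0766, 0.2847),
  (x̄ - mu_0)^T · [...] = (2)·(0.0766) + (3.25)·(0.2847) = 1.0785.

Step 5 — scale by n: T² = 4 · 1.0785 = 4.3139.

T² ≈ 4.3139


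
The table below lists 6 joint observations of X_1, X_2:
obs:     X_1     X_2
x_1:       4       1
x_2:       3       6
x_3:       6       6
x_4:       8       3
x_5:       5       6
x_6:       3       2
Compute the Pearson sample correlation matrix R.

Step 1 — column means:
  mean(X_1) = (4 + 3 + 6 + 8 + 5 + 3) / 6 = 29/6 = 4.8333
  mean(X_2) = (1 + 6 + 6 + 3 + 6 + 2) / 6 = 24/6 = 4

Step 2 — sample variances and covariances s[i,j] = (1/(n-1)) · Σ_k (x_{k,i} - mean_i) · (x_{k,j} - mean_j), with n-1 = 5:
  s[X_1,X_1] = ((-0.8333)·(-0.8333) + (-1.8333)·(-1.8333) + (1.1667)·(1.1667) + (3.1667)·(3.1667) + (0.1667)·(0.1667) + (-1.8333)·(-1.8333)) / 5 = 18.8333/5 = 3.7667
  s[X_1,X_2] = ((-0.8333)·(-3) + (-1.8333)·(2) + (1.1667)·(2) + (3.1667)·(-1) + (0.1667)·(2) + (-1.8333)·(-2)) / 5 = 2/5 = 0.4
  s[X_2,X_2] = ((-3)·(-3) + (2)·(2) + (2)·(2) + (-1)·(-1) + (2)·(2) + (-2)·(-2)) / 5 = 26/5 = 5.2
  Sample standard deviations s_i = √(s[i,i]):
  s(X_1) = √(3.7667) = 1.9408
  s(X_2) = √(5.2) = 2.2804

Step 3 — r_{ij} = s_{ij} / (s_i · s_j):
  r[X_1,X_1] = 1 (diagonal).
  r[X_1,X_2] = 0.4 / (1.9408 · 2.2804) = 0.4 / 4.4257 = 0.0904
  r[X_2,X_2] = 1 (diagonal).

R is symmetric with unit diagonal. Assembling:

R = [[1, 0.0904],
 [0.0904, 1]]


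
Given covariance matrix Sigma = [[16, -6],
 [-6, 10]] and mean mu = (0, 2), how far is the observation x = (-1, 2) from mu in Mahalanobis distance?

Step 1 — centre the observation: (x - mu) = (-1, 0).

Step 2 — invert Sigma. det(Sigma) = 16·10 - (-6)² = 124.
  Sigma^{-1} = (1/det) · [[d, -b], [-b, a]] = [[0.0806, 0.0484],
 [0.0484, 0.129]].

Step 3 — form the quadratic (x - mu)^T · Sigma^{-1} · (x - mu):
  Sigma^{-1} · (x - mu) = (-0.0806, -0.0484).
  (x - mu)^T · [Sigma^{-1} · (x - mu)] = (-1)·(-0.0806) + (0)·(-0.0484) = 0.0806.

Step 4 — take square root: d = √(0.0806) ≈ 0.284.

d(x, mu) = √(0.0806) ≈ 0.284


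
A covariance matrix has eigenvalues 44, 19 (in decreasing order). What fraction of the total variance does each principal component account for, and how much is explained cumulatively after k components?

Step 1 — total variance = trace(Sigma) = Σ λ_i = 44 + 19 = 63.

Step 2 — fraction explained by component i = λ_i / Σ λ:
  PC1: 44/63 = 0.6984
  PC2: 19/63 = 0.3016

Step 3 — cumulative fraction after k components = (λ_1 + ... + λ_k) / Σ λ:
  k = 1: 44/63 = 0.6984
  k = 2: (44 + 19)/63 = 63/63 = 1

Summary (fraction, with percent):

explained: PC1 0.6984 (69.84%), PC2 0.3016 (30.16%);  cumulative: 0.6984, 1


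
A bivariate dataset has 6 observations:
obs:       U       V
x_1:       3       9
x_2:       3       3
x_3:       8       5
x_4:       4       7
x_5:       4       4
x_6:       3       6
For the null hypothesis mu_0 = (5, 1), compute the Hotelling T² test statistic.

Step 1 — sample mean vector:
  mean(U) = (3 + 3 + 8 + 4 + 4 + 3) / 6 = 25/6 = 4.1667
  mean(V) = (9 + 3 + 5 + 7 + 4 + 6) / 6 = 34/6 = 5.6667
  x̄ = (4.1667, 5.6667),  deviation x̄ - mu_0 = (4.1667, 5.6667) - (5, 1) = (-0.8333, 4.6667).

Step 2 — sample covariance matrix, S[i,j] = (1/(n-1)) · Σ_k (x_{k,i} - mean_i) · (x_{k,j} - mean_j), divisor n-1 = 5:
  S[U,U] = ((-1.1667)·(-1.1667) + (-1.1667)·(-1.1667) + (3.8333)·(3.8333) + (-0.1667)·(-0.1667) + (-0.1667)·(-0.1667) + (-1.1667)·(-1.1667)) / 5 = 18.8333/5 = 3.7667
  S[U,V] = ((-1.1667)·(3.3333) + (-1.1667)·(-2.6667) + (3.8333)·(-0.6667) + (-0.1667)·(1.3333) + (-0.1667)·(-1.6667) + (-1.1667)·(0.3333)) / 5 = -3.6667/5 = -0.7333
  S[V,V] = ((3.3333)·(3.3333) + (-2.6667)·(-2.6667) + (-0.6667)·(-0.6667) + (1.3333)·(1.3333) + (-1.6667)·(-1.6667) + (0.3333)·(0.3333)) / 5 = 23.3333/5 = 4.6667
  S = [[3.7667, -0.7333],
 [-0.7333, 4.6667]].

Step 3 — invert S. det(S) = 3.7667·4.6667 - (-0.7333)² = 17.04.
  S^{-1} = (1/det) · [[d, -b], [-b, a]] = [[0.2739, 0.043],
 [0.043, 0.221]].

Step 4 — quadratic form (x̄ - mu_0)^T · S^{-1} · (x̄ - mu_0):
  S^{-1} · (x̄ - mu_0) = (-0.0274, 0.9957),
  (x̄ - mu_0)^T · [...] = (-0.8333)·(-0.0274) + (4.6667)·(0.9957) = 4.6694.

Step 5 — scale by n: T² = 6 · 4.6694 = 28.0164.

T² ≈ 28.0164


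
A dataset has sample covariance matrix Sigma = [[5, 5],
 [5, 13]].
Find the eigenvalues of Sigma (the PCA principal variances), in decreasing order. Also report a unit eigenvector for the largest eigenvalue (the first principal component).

Step 1 — characteristic polynomial of 2×2 Sigma:
  det(Sigma - λI) = λ² - trace · λ + det = 0.
  trace = 5 + 13 = 18, det = 5·13 - (5)² = 40.
Step 2 — discriminant:
  Δ = trace² - 4·det = 324 - 160 = 164.
Step 3 — eigenvalues:
  λ = (trace ± √Δ)/2 = (18 ± 12.8062)/2,
  λ_1 = 15.4031,  λ_2 = 2.5969.

Step 4 — unit eigenvector for λ_1: solve (Sigma - λ_1 I)v = 0. First row:
  (5 - 15.4031)·v_x + (5)·v_y = 0, i.e. (-10.4031)·v_x + (5)·v_y = 0,
  so v ∝ (b, λ_1 - a) = (5, 10.4031) = u.
  ||u|| = √((5)² + (10.4031)²) = √(133.225) ≈ 11.5423,
  v_1 = u/||u|| ≈ (0.4332, 0.9013) (||v_1|| = 1).

λ_1 = 15.4031,  λ_2 = 2.5969;  v_1 ≈ (0.4332, 0.9013)


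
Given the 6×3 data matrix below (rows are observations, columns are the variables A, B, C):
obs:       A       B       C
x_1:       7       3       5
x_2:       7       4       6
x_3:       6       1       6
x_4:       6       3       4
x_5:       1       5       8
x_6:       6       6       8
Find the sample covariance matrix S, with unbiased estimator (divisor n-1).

Step 1 — column means:
  mean(A) = (7 + 7 + 6 + 6 + 1 + 6) / 6 = 33/6 = 5.5
  mean(B) = (3 + 4 + 1 + 3 + 5 + 6) / 6 = 22/6 = 3.6667
  mean(C) = (5 + 6 + 6 + 4 + 8 + 8) / 6 = 37/6 = 6.1667

Step 2 — sample covariance S[i,j] = (1/(n-1)) · Σ_k (x_{k,i} - mean_i) · (x_{k,j} - mean_j), with n-1 = 5.
  S[A,A] = ((1.5)·(1.5) + (1.5)·(1.5) + (0.5)·(0.5) + (0.5)·(0.5) + (-4.5)·(-4.5) + (0.5)·(0.5)) / 5 = 25.5/5 = 5.1
  S[A,B] = ((1.5)·(-0.6667) + (1.5)·(0.3333) + (0.5)·(-2.6667) + (0.5)·(-0.6667) + (-4.5)·(1.3333) + (0.5)·(2.3333)) / 5 = -7/5 = -1.4
  S[A,C] = ((1.5)·(-1.1667) + (1.5)·(-0.1667) + (0.5)·(-0.1667) + (0.5)·(-2.1667) + (-4.5)·(1.8333) + (0.5)·(1.8333)) / 5 = -10.5/5 = -2.1
  S[B,B] = ((-0.6667)·(-0.6667) + (0.3333)·(0.3333) + (-2.6667)·(-2.6667) + (-0.6667)·(-0.6667) + (1.3333)·(1.3333) + (2.3333)·(2.3333)) / 5 = 15.3333/5 = 3.0667
  S[B,C] = ((-0.6667)·(-1.1667) + (0.3333)·(-0.1667) + (-2.6667)·(-0.1667) + (-0.6667)·(-2.1667) + (1.3333)·(1.8333) + (2.3333)·(1.8333)) / 5 = 9.3333/5 = 1.8667
  S[C,C] = ((-1.1667)·(-1.1667) + (-0.1667)·(-0.1667) + (-0.1667)·(-0.1667) + (-2.1667)·(-2.1667) + (1.8333)·(1.8333) + (1.8333)·(1.8333)) / 5 = 12.8333/5 = 2.5667

S is symmetric (S[j,i] = S[i,j]). Assembling:

S = [[5.1, -1.4, -2.1],
 [-1.4, 3.0667, 1.8667],
 [-2.1, 1.8667, 2.5667]]


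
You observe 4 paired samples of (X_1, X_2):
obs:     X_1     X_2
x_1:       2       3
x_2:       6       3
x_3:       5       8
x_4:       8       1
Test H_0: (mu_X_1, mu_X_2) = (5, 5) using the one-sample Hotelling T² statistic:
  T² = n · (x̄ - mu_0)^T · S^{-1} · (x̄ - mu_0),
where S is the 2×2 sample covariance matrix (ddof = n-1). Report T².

Step 1 — sample mean vector:
  mean(X_1) = (2 + 6 + 5 + 8) / 4 = 21/4 = 5.25
  mean(X_2) = (3 + 3 + 8 + 1) / 4 = 15/4 = 3.75
  x̄ = (5.25, 3.75),  deviation x̄ - mu_0 = (5.25, 3.75) - (5, 5) = (0.25, -1.25).

Step 2 — sample covariance matrix, S[i,j] = (1/(n-1)) · Σ_k (x_{k,i} - mean_i) · (x_{k,j} - mean_j), divisor n-1 = 3:
  S[X_1,X_1] = ((-3.25)·(-3.25) + (0.75)·(0.75) + (-0.25)·(-0.25) + (2.75)·(2.75)) / 3 = 18.75/3 = 6.25
  S[X_1,X_2] = ((-3.25)·(-0.75) + (0.75)·(-0.75) + (-0.25)·(4.25) + (2.75)·(-2.75)) / 3 = -6.75/3 = -2.25
  S[X_2,X_2] = ((-0.75)·(-0.75) + (-0.75)·(-0.75) + (4.25)·(4.25) + (-2.75)·(-2.75)) / 3 = 26.75/3 = 8.9167
  S = [[6.25, -2.25],
 [-2.25, 8.9167]].

Step 3 — invert S. det(S) = 6.25·8.9167 - (-2.25)² = 50.6667.
  S^{-1} = (1/det) · [[d, -b], [-b, a]] = [[0.176, 0.0444],
 [0.0444, 0.1234]].

Step 4 — quadratic form (x̄ - mu_0)^T · S^{-1} · (x̄ - mu_0):
  S^{-1} · (x̄ - mu_0) = (-0.0115, -0.1431),
  (x̄ - mu_0)^T · [...] = (0.25)·(-0.0115) + (-1.25)·(-0.1431) = 0.176.

Step 5 — scale by n: T² = 4 · 0.176 = 0.7039.

T² ≈ 0.7039


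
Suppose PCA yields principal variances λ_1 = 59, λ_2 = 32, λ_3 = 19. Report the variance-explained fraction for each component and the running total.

Step 1 — total variance = trace(Sigma) = Σ λ_i = 59 + 32 + 19 = 110.

Step 2 — fraction explained by component i = λ_i / Σ λ:
  PC1: 59/110 = 0.5364
  PC2: 32/110 = 0.2909
  PC3: 19/110 = 0.1727

Step 3 — cumulative fraction after k components = (λ_1 + ... + λ_k) / Σ λ:
  k = 1: 59/110 = 0.5364
  k = 2: (59 + 32)/110 = 91/110 = 0.8273
  k = 3: (59 + 32 + 19)/110 = 110/110 = 1

Summary (fraction, with percent):

explained: PC1 0.5364 (53.64%), PC2 0.2909 (29.09%), PC3 0.1727 (17.27%);  cumulative: 0.5364, 0.8273, 1
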